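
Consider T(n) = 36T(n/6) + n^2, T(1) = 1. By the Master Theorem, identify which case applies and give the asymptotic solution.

a=36, b=6, f(n)=n^2.
log_6(36) = 2, so n^(log_b(a)) = n^2.
f(n) = Theta(n^2), so Case 2 applies.
T(n) = Theta(n^2 log n).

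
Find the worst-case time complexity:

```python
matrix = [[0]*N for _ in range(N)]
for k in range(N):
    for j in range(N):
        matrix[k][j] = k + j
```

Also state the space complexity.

Time complexity: O(n^2).
Space complexity: O(n^2).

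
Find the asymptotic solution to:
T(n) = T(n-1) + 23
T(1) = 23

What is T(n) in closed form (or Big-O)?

Unrolling: T(n) = T(n-1) + 23 = T(n-2) + 2*23 = ... = T(1) + (n-1)*23 = 23 + (n-1)*23 = 23n.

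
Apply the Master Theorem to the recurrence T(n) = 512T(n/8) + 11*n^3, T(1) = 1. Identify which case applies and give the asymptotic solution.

a=512, b=8, f(n)=11*n^3.
log_8(512) = 3, so n^(log_b(a)) = n^3.
f(n) = Theta(n^3), so Case 2 applies.
T(n) = Theta(n^3 log n).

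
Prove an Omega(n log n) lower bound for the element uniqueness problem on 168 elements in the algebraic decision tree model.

In the algebraic decision tree model, element uniqueness on 168 elements is equivalent to determining which cell of an arrangement of C(168,2) = 14028 hyperplanes x_i = x_j contains the input point. Ben-Or's theorem shows this requires Omega(n log n).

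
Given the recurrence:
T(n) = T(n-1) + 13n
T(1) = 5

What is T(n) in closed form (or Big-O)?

Unrolling: T(n) = 5 + 13*(2 + 3 + ... + n) = 5 + 13*(n(n+1)/2 - 1) = O(n^2).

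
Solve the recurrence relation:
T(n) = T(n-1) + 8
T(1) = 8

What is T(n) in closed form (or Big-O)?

Unrolling: T(n) = T(n-1) + 8 = T(n-2) + 2*8 = ... = T(1) + (n-1)*8 = 8 + (n-1)*8 = 8n.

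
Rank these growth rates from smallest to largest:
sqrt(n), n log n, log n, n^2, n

Ordered by growth rate: log n < sqrt(n) < n < n log n < n^2.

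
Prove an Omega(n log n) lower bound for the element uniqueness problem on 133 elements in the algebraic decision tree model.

In the algebraic decision tree model, element uniqueness on 133 elements is equivalent to determining which cell of an arrangement of C(133,2) = 8778 hyperplanes x_i = x_j contains the input point. Ben-Or's theorem shows this requires Omega(n log n).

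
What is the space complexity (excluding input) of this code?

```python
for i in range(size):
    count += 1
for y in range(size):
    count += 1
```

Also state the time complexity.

Space complexity: O(1).
Only a constant amount of auxiliary storage is used; nothing grows with n.
Time complexity: O(n).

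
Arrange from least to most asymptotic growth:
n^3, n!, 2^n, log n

Ordered by growth rate: log n < n^3 < 2^n < n!.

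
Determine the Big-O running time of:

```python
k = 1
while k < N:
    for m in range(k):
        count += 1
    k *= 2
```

Time complexity: O(n).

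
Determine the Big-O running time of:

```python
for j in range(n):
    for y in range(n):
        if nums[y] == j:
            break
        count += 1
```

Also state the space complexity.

Time complexity: O(n^2).
Space complexity: O(1).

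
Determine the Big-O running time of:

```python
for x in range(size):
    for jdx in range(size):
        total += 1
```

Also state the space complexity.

Time complexity: O(n^2).
Space complexity: O(1).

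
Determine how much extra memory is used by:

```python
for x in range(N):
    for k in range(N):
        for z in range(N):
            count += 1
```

Space complexity: O(1).
Only a constant amount of auxiliary storage is used; nothing grows with n.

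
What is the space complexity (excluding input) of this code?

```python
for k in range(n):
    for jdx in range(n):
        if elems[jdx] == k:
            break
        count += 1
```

Space complexity: O(1).
Only a constant amount of auxiliary storage is used; nothing grows with n.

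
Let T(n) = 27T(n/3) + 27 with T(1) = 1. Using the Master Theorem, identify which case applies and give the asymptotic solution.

a=27, b=3, f(n)=27.
log_3(27) = 3 > 0.
Since f(n) = O(n^0) is polynomially smaller than n^3, Case 1 applies.
T(n) = Theta(n^3).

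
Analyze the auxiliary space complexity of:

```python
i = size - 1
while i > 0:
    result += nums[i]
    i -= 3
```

Space complexity: O(1).
Only a constant amount of auxiliary storage is used; nothing grows with n.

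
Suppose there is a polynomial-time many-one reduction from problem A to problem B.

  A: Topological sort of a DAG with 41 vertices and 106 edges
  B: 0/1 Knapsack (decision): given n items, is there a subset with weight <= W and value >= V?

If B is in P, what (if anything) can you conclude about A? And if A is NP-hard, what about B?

A poly-time reduction A <=_p B means any A-instance can be transformed to a B-instance in poly time.
If B is in P: compose the reduction with B's poly-time algorithm to solve A in poly time, so A is in P.
If A is NP-hard: every NP problem reduces to A, which reduces to B; composing reductions, every NP problem reduces to B, so B is NP-hard.
(Here in fact A is P and B is NP-complete.)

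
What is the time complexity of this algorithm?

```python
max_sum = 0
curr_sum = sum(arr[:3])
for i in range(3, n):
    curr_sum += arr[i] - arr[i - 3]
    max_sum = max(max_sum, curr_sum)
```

Time complexity: O(n).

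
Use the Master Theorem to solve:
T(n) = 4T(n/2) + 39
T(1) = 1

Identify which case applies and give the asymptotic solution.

a=4, b=2, f(n)=39.
log_2(4) = 2 > 0.
Since f(n) = O(n^0) is polynomially smaller than n^2, Case 1 applies.
T(n) = Theta(n^2).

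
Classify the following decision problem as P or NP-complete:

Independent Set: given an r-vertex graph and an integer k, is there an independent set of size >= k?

This problem is NP-complete: complement of Clique (with k part of the input).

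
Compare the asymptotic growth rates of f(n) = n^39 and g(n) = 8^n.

g(n) = 8^n grows faster: any exponential with base > 1 dominates every polynomial.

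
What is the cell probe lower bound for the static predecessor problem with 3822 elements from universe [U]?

The Patrascu-Thorup lower bound shows any data structure on n = 3822 elements using O(n * polylog(n)) space requires Omega(log log U) query time. van Emde Boas trees achieve O(log log U) with O(U) space.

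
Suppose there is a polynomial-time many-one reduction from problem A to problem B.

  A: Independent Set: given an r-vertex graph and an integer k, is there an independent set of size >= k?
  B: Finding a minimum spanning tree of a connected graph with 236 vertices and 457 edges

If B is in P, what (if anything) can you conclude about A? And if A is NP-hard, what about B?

A poly-time reduction A <=_p B means any A-instance can be transformed to a B-instance in poly time.
If B is in P: compose the reduction with B's poly-time algorithm to solve A in poly time, so A is in P.
If A is NP-hard: every NP problem reduces to A, which reduces to B; composing reductions, every NP problem reduces to B, so B is NP-hard.
(Here in fact A is NP-complete and B is in P, so no such reduction is known -- its existence would imply P = NP; the analysis concerns only what the assumed reduction would or would not let you conclude.)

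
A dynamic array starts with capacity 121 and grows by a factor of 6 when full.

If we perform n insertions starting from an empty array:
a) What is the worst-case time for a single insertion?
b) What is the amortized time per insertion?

(a) Worst-case single insertion: O(n) -- when the array is full at capacity c, the resize copies all c elements, and c can be Theta(n).
(b) Resizes happen at sizes 121, 726, 4356, ... Total copy cost for n insertions: 121 + 726 + ... = O(n) (geometric series with ratio 1/6). Amortized cost per insertion: O(n)/n = O(1).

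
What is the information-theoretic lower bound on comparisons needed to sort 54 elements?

There are 54! = 230843697339241380472092742683027581083278564571807941132288000000000000 possible orderings. Each comparison gives 1 bit. We need at least ceil(log_2(230843697339241380472092742683027581083278564571807941132288000000000000)) = 238 comparisons.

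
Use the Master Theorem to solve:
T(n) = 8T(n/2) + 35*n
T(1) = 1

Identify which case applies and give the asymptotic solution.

a=8, b=2, f(n)=35*n.
log_2(8) = 3 > 1.
Since f(n) = O(n^1) is polynomially smaller than n^3, Case 1 applies.
T(n) = Theta(n^3).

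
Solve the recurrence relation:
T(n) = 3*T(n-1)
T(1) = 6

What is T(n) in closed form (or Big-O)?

Each step multiplies by 3. T(n) = T(1)*3^(n-1) = 6*3^(n-1).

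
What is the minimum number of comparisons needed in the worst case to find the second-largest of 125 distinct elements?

Lower bound: finding the max needs 125-1 comparisons. By the adversary weight-doubling argument, the max must personally win >= ceil(log_2(125)) = 7 comparisons; the 2nd-largest is among those 7 losers, needing 7-1 more comparisons. Total >= 125-1 + 7-1 = 130. A balanced knockout tournament achieves this.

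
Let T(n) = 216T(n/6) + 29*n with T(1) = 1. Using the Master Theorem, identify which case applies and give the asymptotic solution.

a=216, b=6, f(n)=29*n.
log_6(216) = 3 > 1.
Since f(n) = O(n^1) is polynomially smaller than n^3, Case 1 applies.
T(n) = Theta(n^3).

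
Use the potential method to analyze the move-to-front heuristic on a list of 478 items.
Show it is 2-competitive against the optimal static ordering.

Let Phi = number of inversions between the MTF list and the optimal static list (0 <= Phi <= C(478,2)). Accessing an element at MTF position k and optimal position j: the move-to-front destroys all k-1 inversions in front of it that are not in front in optimal (>= k-j of them) and creates at most j-1 new ones. Amortized cost <= k + (j-1) - (k-j) = 2j - 1 <= 2 * optimal cost.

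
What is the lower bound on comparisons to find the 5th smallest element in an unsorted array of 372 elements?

Finding the 5th smallest of 372 elements requires Omega(n) comparisons. Every element must participate in at least one comparison; otherwise it could be the 5th smallest.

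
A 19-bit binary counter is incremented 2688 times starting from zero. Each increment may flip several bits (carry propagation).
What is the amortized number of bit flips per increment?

Bit i flips on every 2^i-th increment, so over 2688 increments bit i flips floor(2688/2^i) times. Summing over i: total flips < 2 * 2688. Amortized: < 2 = O(1) per increment.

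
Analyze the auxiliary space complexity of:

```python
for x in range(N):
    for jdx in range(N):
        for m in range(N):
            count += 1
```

Space complexity: O(1).
Only a constant amount of auxiliary storage is used; nothing grows with n.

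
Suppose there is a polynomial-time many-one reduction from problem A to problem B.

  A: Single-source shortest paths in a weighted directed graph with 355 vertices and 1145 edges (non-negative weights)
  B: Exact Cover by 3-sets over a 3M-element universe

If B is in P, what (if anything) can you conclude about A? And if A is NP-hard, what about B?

A poly-time reduction A <=_p B means any A-instance can be transformed to a B-instance in poly time.
If B is in P: compose the reduction with B's poly-time algorithm to solve A in poly time, so A is in P.
If A is NP-hard: every NP problem reduces to A, which reduces to B; composing reductions, every NP problem reduces to B, so B is NP-hard.
(Here in fact A is P and B is NP-complete.)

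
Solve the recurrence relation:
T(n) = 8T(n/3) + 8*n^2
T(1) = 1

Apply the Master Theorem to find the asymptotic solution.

a=8, b=3, f(n)=8*n^2. log_3(8) = 1.893 < 2. Case 3: T(n) = O(n^2).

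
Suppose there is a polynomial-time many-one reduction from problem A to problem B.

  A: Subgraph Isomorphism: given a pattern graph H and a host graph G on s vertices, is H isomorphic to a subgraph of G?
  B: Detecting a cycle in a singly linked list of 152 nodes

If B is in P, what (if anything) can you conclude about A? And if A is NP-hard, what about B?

A poly-time reduction A <=_p B means any A-instance can be transformed to a B-instance in poly time.
If B is in P: compose the reduction with B's poly-time algorithm to solve A in poly time, so A is in P.
If A is NP-hard: every NP problem reduces to A, which reduces to B; composing reductions, every NP problem reduces to B, so B is NP-hard.
(Here in fact A is NP-complete and B is in P, so no such reduction is known -- its existence would imply P = NP; the analysis concerns only what the assumed reduction would or would not let you conclude.)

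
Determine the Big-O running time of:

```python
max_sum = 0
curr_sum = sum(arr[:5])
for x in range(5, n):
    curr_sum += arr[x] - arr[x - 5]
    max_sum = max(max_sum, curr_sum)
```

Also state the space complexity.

Time complexity: O(n).
Space complexity: O(1).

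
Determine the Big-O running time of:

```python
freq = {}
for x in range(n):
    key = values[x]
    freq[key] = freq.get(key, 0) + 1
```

Time complexity: O(n).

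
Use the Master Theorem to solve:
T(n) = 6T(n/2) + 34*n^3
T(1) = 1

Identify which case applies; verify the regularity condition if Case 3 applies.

a=6, b=2, f(n)=34*n^3.
log_2(6) = 2.585 < 3.
f(n) = Omega(n^(2.585+epsilon)) for some epsilon > 0, so Case 3 is the candidate.
Regularity: a*f(n/b) = 6*34*(n/2)^3 = (6/8)*34*n^3 <= c*f(n) with c = 6/8 < 1. Satisfied.
Case 3: T(n) = Theta(n^3).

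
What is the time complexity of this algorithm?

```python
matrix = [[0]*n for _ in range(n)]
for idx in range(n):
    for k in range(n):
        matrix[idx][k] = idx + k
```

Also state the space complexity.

Time complexity: O(n^2).
Space complexity: O(n^2).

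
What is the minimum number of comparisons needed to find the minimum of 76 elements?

Finding the minimum requires 75 comparisons, identical reasoning to finding the maximum. Each comparison eliminates one candidate.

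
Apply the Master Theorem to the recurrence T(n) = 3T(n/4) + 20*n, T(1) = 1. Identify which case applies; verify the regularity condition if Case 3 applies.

a=3, b=4, f(n)=20*n.
log_4(3) = 0.7925 < 1.
f(n) = Omega(n^(0.7925+epsilon)) for some epsilon > 0, so Case 3 is the candidate.
Regularity: a*f(n/b) = 3*20*(n/4)^1 = (3/4)*20*n^1 <= c*f(n) with c = 3/4 < 1. Satisfied.
Case 3: T(n) = Theta(n).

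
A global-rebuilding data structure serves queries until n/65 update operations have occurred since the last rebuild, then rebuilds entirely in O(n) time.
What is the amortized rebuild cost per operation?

The O(n) rebuild is triggered by n/65 operations, so each contributes O(n)/(n/65) = O(65) = O(1) to the rebuild cost.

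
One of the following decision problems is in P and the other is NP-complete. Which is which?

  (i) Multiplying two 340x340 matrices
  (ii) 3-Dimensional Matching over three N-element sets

(i) is P: the schoolbook algorithm runs in O(n^3).
(ii) is NP-complete: one of Karp's 21 NP-complete problems.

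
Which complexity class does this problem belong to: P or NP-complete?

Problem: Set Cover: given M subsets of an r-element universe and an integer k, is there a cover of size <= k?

This problem is NP-complete: one of Karp's 21 NP-complete problems (with k part of the input).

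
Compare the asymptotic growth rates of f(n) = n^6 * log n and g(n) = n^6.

f(n) = n^6 * log n grows faster: extra log n factor -> infinity.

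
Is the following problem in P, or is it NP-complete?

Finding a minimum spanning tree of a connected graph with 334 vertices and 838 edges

This problem is in P: Kruskal's / Prim's algorithms run in polynomial time.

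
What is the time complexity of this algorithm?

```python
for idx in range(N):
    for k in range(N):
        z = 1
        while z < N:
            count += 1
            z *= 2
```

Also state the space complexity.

Time complexity: O(n^2 log n).
Space complexity: O(1).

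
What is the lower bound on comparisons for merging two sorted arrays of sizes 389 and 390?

Adversary argument: with sizes 389 and 390 (differing by at most 1), interleave the two arrays so that every consecutive pair in the output comes from different inputs. Then each of the 778 adjacent output pairs must be directly compared, or the algorithm cannot determine their relative order. So 778 comparisons are necessary; standard merge achieves this.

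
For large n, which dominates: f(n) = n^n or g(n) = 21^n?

f(n) = n^n grows faster: n^n / 21^n = (n/21)^n -> infinity once n > 21.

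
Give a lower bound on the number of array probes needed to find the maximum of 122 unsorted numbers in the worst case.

Adversary: any unprobed cell could hold a value larger than everything seen so far. If fewer than 122 cells are probed, the adversary places the max in an unprobed cell. So all 122 cells must be examined; together with 122-1 comparisons this is tight.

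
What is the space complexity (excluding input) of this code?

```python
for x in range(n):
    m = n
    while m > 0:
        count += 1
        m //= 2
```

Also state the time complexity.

Space complexity: O(1).
Only a constant amount of auxiliary storage is used; nothing grows with n.
Time complexity: O(n log n).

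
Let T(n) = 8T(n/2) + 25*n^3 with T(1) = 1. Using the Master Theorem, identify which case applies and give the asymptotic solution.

a=8, b=2, f(n)=25*n^3.
log_2(8) = 3, so n^(log_b(a)) = n^3.
f(n) = Theta(n^3), so Case 2 applies.
T(n) = Theta(n^3 log n).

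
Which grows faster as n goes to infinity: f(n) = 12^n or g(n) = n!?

g(n) = n! grows faster: n!/12^n -> infinity by Stirling.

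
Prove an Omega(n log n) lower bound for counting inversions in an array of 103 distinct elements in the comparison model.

Decision-tree argument: at any leaf, the comparisons made (with transitivity) must totally order all 103 elements -- otherwise some pair (i,j) is unordered, and an adversary can present two inputs agreeing on every comparison made but with that pair flipped, changing the inversion count by 1, so the leaf's output is wrong on one of them. Hence the tree has >= 103! leaves and height >= log_2(103!) = Omega(n log n). Modified merge sort achieves O(n log n).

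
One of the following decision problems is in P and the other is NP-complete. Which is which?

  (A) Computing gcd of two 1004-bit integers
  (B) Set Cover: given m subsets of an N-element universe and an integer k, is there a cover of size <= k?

(A) is P: the Euclidean algorithm runs in polynomial time in the bit-length.
(B) is NP-complete: one of Karp's 21 NP-complete problems (with k part of the input).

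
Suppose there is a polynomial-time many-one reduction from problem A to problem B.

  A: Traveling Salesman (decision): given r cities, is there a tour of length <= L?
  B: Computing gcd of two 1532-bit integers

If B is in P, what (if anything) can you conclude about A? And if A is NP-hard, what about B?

A poly-time reduction A <=_p B means any A-instance can be transformed to a B-instance in poly time.
If B is in P: compose the reduction with B's poly-time algorithm to solve A in poly time, so A is in P.
If A is NP-hard: every NP problem reduces to A, which reduces to B; composing reductions, every NP problem reduces to B, so B is NP-hard.
(Here in fact A is NP-complete and B is in P, so no such reduction is known -- its existence would imply P = NP; the analysis concerns only what the assumed reduction would or would not let you conclude.)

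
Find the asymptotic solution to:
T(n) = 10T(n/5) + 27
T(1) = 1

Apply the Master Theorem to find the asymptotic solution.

a=10, b=5, f(n)=27. log_5(10) = 1.431. Case 1 of Master Theorem: T(n) = O(n^1.431).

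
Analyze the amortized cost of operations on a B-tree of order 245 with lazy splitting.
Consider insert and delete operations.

In a B-tree of order 245, a node splits when it has 245 keys. With lazy splitting, we use potential Phi = number of full nodes + number of near-empty nodes. Each split costs O(1) but reduces potential. Between splits, at least 122 insertions must occur in that node. Amortized structural cost is O(1) per operation, plus O(log_245 n) traversal.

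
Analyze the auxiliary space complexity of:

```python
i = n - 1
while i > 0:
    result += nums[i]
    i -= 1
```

Space complexity: O(1).
Only a constant amount of auxiliary storage is used; nothing grows with n.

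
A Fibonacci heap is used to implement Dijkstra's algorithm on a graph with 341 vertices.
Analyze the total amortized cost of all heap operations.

Dijkstra performs 341 insert, 341 extract-min, and at most E decrease-key operations. With Fibonacci heap: insert O(1) amortized, extract-min O(log n) amortized, decrease-key O(1) amortized. Total with n = 341: O(n * 1 + n * log n + E * 1) = O(n log n + E).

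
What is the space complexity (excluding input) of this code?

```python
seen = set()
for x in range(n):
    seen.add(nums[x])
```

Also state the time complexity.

Space complexity: O(n).
Auxiliary storage grows linearly with the input size n in the worst case.
Time complexity: O(n).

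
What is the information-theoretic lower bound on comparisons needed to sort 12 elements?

There are 12! = 479001600 possible orderings. Each comparison gives 1 bit. We need at least ceil(log_2(479001600)) = 29 comparisons.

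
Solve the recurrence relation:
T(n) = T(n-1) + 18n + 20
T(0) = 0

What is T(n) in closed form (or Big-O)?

Dominant term in sum is 18*sum(i, i=1..n) = 18*n*(n+1)/2 = O(n^2).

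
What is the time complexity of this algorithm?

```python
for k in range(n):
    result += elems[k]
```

Time complexity: O(n).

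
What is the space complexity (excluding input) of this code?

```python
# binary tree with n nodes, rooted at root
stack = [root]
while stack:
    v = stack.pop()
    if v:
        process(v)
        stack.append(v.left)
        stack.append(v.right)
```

Space complexity: O(n).
Auxiliary storage grows linearly with the input size n in the worst case.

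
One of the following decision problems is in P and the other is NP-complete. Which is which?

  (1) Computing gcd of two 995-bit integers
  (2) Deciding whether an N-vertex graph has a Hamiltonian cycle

(1) is P: the Euclidean algorithm runs in polynomial time in the bit-length.
(2) is NP-complete: one of Karp's 21 NP-complete problems.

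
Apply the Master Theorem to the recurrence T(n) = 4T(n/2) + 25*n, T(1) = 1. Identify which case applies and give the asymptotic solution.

a=4, b=2, f(n)=25*n.
log_2(4) = 2 > 1.
Since f(n) = O(n^1) is polynomially smaller than n^2, Case 1 applies.
T(n) = Theta(n^2).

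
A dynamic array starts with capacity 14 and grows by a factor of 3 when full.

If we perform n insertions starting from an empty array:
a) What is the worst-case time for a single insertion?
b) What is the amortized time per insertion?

(a) Worst-case single insertion: O(n) -- when the array is full at capacity c, the resize copies all c elements, and c can be Theta(n).
(b) Resizes happen at sizes 14, 42, 126, ... Total copy cost for n insertions: 14 + 42 + ... = O(n) (geometric series with ratio 1/3). Amortized cost per insertion: O(n)/n = O(1).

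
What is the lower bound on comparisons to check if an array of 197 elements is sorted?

To verify 197 elements are sorted, we must compare each consecutive pair. Skipping any pair allows an adversary to swap them. Therefore 196 comparisons are necessary and sufficient.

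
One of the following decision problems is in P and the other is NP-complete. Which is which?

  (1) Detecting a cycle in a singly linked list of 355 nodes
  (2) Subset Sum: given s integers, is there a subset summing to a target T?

(1) is P: Floyd's tortoise-and-hare runs in O(n) time, O(1) space.
(2) is NP-complete: one of Karp's 21 NP-complete problems.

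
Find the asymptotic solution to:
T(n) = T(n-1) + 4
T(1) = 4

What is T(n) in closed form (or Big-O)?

Unrolling: T(n) = T(n-1) + 4 = T(n-2) + 2*4 = ... = T(1) + (n-1)*4 = 4 + (n-1)*4 = 4n.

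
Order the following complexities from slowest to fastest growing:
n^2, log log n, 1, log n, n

Ordered by growth rate: 1 < log log n < log n < n < n^2.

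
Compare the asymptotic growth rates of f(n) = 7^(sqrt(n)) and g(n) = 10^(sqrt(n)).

g(n) = 10^(sqrt(n)) grows faster: ratio is (10/7)^(sqrt(n)) -> infinity since 10/7 > 1.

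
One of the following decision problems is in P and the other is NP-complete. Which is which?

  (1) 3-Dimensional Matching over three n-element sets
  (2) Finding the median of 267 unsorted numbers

(1) is NP-complete: one of Karp's 21 NP-complete problems.
(2) is P: linear-time selection (median-of-medians) runs in O(n).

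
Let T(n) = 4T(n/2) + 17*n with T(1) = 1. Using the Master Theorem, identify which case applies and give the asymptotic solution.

a=4, b=2, f(n)=17*n.
log_2(4) = 2 > 1.
Since f(n) = O(n^1) is polynomially smaller than n^2, Case 1 applies.
T(n) = Theta(n^2).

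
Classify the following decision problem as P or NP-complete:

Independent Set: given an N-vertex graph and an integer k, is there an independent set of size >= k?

This problem is NP-complete: complement of Clique (with k part of the input).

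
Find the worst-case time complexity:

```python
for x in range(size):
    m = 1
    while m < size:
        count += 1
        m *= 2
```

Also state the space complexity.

Time complexity: O(n log n).
Space complexity: O(1).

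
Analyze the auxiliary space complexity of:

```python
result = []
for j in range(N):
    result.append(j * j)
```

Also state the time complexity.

Space complexity: O(n).
Auxiliary storage grows linearly with the input size n in the worst case.
Time complexity: O(n).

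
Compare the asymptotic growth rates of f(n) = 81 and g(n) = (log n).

g(n) = (log n) grows faster: any unbounded function dominates a constant.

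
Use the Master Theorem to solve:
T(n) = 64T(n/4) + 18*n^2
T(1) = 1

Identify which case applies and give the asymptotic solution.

a=64, b=4, f(n)=18*n^2.
log_4(64) = 3 > 2.
Since f(n) = O(n^2) is polynomially smaller than n^3, Case 1 applies.
T(n) = Theta(n^3).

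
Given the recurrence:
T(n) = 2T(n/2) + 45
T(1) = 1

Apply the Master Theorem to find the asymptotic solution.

a=2, b=2, f(n)=45. log_2(2) = 1. Case 1 of Master Theorem: T(n) = O(n^1).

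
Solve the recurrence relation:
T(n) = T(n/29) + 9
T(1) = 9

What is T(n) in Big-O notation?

Each step divides n by 29 and adds 9. After log_29(n) steps, T(n) = O(log n).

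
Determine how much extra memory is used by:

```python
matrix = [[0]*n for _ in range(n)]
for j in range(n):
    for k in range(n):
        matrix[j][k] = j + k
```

Space complexity: O(n^2).
A 2D structure of size n x n is allocated.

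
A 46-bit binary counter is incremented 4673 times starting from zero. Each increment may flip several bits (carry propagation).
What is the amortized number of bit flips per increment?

Bit i flips on every 2^i-th increment, so over 4673 increments bit i flips floor(4673/2^i) times. Summing over i: total flips < 2 * 4673. Amortized: < 2 = O(1) per increment.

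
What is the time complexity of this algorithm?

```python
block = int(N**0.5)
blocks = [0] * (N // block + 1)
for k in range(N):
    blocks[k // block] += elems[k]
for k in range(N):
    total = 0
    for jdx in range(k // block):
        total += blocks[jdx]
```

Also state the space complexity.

Time complexity: O(n * sqrt(n)).
Space complexity: O(sqrt(n)).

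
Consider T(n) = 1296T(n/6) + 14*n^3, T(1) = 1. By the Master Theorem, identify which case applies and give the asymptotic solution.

a=1296, b=6, f(n)=14*n^3.
log_6(1296) = 4 > 3.
Since f(n) = O(n^3) is polynomially smaller than n^4, Case 1 applies.
T(n) = Theta(n^4).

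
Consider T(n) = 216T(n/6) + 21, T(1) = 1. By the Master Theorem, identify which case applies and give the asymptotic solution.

a=216, b=6, f(n)=21.
log_6(216) = 3 > 0.
Since f(n) = O(n^0) is polynomially smaller than n^3, Case 1 applies.
T(n) = Theta(n^3).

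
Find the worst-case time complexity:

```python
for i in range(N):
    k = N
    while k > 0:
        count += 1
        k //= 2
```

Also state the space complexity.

Time complexity: O(n log n).
Space complexity: O(1).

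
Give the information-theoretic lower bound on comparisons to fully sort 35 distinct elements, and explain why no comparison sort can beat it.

A comparison sort is a binary decision tree whose leaves are the 35! = 10333147966386144929666651337523200000000 possible output permutations. A binary tree with L leaves has height >= ceil(log_2(L)). So any comparison sort needs >= ceil(log_2(35!)) = 133 comparisons in the worst case.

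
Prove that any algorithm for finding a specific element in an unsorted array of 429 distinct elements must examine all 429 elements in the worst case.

Adversary argument: if the algorithm examines fewer than 429 elements, the adversary places the target in an unexamined position. The algorithm cannot distinguish 'not present' from 'in unexamined position'.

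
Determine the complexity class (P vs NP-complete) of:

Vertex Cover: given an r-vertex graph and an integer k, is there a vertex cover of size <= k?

This problem is NP-complete: one of Karp's 21 NP-complete problems (with k part of the input; for any fixed constant k it is in P).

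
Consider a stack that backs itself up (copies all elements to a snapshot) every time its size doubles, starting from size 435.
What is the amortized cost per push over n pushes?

Backups occur at sizes 435, 870, 1740, ..., copying 435 + 870 + 1740 + ... <= 2n elements total (geometric series). Spread over n pushes, the amortized backup cost is O(1) per push.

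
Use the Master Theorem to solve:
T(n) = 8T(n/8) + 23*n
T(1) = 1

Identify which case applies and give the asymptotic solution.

a=8, b=8, f(n)=23*n.
log_8(8) = 1, so n^(log_b(a)) = n.
f(n) = Theta(n), so Case 2 applies.
T(n) = Theta(n log n).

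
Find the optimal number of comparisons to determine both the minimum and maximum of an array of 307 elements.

Naive approach: 612 comparisons (306 for max + 306 for min).
Optimal: Compare elements in pairs first (floor(n/2) = 153 comparisons), then find max among winners and min among losers (153 comparisons each).
Total: ceil(3n/2) - 2 = 459 comparisons. An adversary argument shows this is also a lower bound.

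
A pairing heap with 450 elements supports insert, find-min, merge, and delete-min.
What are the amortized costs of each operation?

Pairing heaps are self-adjusting heap-ordered trees. Insert and merge link two roots: O(1). Find-min reads the root: O(1). Delete-min removes the root, then pairs children in two passes; amortized cost is O(log 450) = O(log n).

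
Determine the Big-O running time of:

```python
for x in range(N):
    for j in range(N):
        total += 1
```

Time complexity: O(n^2).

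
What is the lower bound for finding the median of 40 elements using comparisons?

To find the median of 40 elements, every element must be compared at least once, so the lower bound is Omega(n). The BFPRT algorithm achieves O(n), making this tight.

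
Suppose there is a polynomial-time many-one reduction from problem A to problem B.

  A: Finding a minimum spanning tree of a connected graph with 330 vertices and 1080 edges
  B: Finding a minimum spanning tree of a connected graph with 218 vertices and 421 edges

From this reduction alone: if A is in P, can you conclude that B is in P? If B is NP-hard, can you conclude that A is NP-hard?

A poly-time reduction A <=_p B transfers tractability DOWN (B easy => A easy) and hardness UP (A hard => B hard), not the reverse.
From A in P, the reduction alone does NOT give B in P: any problem in P trivially reduces to SAT, yet SAT is not known to be in P.
From B NP-hard, the reduction alone does NOT give A NP-hard: again, easy problems reduce to hard ones.
(Here in fact A is P and B is P.)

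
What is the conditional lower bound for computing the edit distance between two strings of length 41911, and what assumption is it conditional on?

Under SETH (the Strong Exponential Time Hypothesis), edit distance on length-41911 strings cannot be computed in O(n^(2-epsilon)) time for any epsilon > 0 (Backurs-Indyk). The reduction is from CNF-SAT via the orthogonal vectors problem.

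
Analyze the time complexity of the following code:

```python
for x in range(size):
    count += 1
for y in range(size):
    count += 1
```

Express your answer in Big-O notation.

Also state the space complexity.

Time complexity: O(n).
Space complexity: O(1).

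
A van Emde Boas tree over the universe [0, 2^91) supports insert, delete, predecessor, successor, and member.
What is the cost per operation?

vEB recursively partitions [0, 2475880078570760549798248448) into sqrt(u) clusters of size sqrt(u). Each operation recurses into either one cluster or the summary, never both: T(u) = T(sqrt(u)) + O(1) => T(u) = O(log log u) = O(log 91). This is worst-case, not just amortized.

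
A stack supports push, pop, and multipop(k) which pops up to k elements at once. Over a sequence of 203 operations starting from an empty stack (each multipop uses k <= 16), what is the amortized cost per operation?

Each element is pushed exactly once and popped at most once (whether by pop or as part of a multipop). So the total number of individual pops over the whole sequence is at most the number of pushes, which is at most 203. Total work <= 2 * 203, hence O(1) amortized per operation.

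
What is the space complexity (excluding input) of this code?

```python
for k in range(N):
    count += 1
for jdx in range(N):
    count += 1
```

Space complexity: O(1).
Only a constant amount of auxiliary storage is used; nothing grows with n.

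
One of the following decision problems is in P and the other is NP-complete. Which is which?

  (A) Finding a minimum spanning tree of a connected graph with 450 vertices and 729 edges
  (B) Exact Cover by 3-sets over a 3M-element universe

(A) is P: Kruskal's / Prim's algorithms run in polynomial time.
(B) is NP-complete: one of Karp's 21 NP-complete problems.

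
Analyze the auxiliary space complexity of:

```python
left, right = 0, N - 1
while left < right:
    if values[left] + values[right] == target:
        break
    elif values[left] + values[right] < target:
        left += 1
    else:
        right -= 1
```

Space complexity: O(1).
Only a constant amount of auxiliary storage is used; nothing grows with n.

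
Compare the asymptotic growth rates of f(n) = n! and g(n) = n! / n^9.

f(n) = n! grows faster: the ratio n!/(n!/n^9) = n^9 -> infinity.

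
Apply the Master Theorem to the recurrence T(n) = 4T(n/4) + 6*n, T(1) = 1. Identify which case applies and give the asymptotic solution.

a=4, b=4, f(n)=6*n.
log_4(4) = 1, so n^(log_b(a)) = n.
f(n) = Theta(n), so Case 2 applies.
T(n) = Theta(n log n).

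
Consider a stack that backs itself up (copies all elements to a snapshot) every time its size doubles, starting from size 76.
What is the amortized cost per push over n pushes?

Backups occur at sizes 76, 152, 304, ..., copying 76 + 152 + 304 + ... <= 2n elements total (geometric series). Spread over n pushes, the amortized backup cost is O(1) per push.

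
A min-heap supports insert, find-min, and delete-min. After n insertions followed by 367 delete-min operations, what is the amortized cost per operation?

Insert takes O(log n) worst case. Delete-min takes O(log n). Over a sequence of n inserts and 367 delete-mins, total cost is O((n + 367) log n). Amortized per operation: O(log n).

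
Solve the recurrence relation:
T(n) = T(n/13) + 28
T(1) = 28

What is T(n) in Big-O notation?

Each step divides n by 13 and adds 28. After log_13(n) steps, T(n) = O(log n).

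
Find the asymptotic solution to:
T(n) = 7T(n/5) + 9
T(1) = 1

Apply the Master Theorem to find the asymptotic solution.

a=7, b=5, f(n)=9. log_5(7) = 1.209. Case 1 of Master Theorem: T(n) = O(n^1.209).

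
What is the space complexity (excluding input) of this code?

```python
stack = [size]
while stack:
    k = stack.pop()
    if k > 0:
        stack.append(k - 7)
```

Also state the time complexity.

Space complexity: O(1).
Only a constant amount of auxiliary storage is used; nothing grows with n.
Time complexity: O(n).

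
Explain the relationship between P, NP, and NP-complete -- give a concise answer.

P: solvable in polynomial time. NP: verifiable in polynomial time. NP-complete: in NP and at least as hard as every problem in NP (via polynomial reduction). P is a subset of NP. If any NP-complete problem is in P, then P = NP.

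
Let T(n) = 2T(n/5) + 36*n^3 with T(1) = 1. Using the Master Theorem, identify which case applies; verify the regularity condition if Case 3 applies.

a=2, b=5, f(n)=36*n^3.
log_5(2) = 0.4307 < 3.
f(n) = Omega(n^(0.4307+epsilon)) for some epsilon > 0, so Case 3 is the candidate.
Regularity: a*f(n/b) = 2*36*(n/5)^3 = (2/125)*36*n^3 <= c*f(n) with c = 2/125 < 1. Satisfied.
Case 3: T(n) = Theta(n^3).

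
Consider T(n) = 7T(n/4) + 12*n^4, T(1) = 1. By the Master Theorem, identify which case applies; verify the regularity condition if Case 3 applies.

a=7, b=4, f(n)=12*n^4.
log_4(7) = 1.404 < 4.
f(n) = Omega(n^(1.404+epsilon)) for some epsilon > 0, so Case 3 is the candidate.
Regularity: a*f(n/b) = 7*12*(n/4)^4 = (7/256)*12*n^4 <= c*f(n) with c = 7/256 < 1. Satisfied.
Case 3: T(n) = Theta(n^4).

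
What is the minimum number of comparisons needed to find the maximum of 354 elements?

Finding the maximum requires 353 comparisons. Each comparison eliminates exactly one candidate. With 354 candidates, we need 353 eliminations.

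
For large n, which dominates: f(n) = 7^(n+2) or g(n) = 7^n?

f(n) = 7^(n+2) and g(n) = 7^n are Theta of each other: 7^(n+2) = 7^2 * 7^n = Theta(7^n).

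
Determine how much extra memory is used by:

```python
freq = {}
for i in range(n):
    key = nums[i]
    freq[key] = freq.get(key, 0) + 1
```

Space complexity: O(n).
Auxiliary storage grows linearly with the input size n in the worst case.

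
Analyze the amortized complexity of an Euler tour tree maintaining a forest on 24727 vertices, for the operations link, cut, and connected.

An Euler tour tree stores each tree's Euler tour as a balanced BST keyed by tour position. On 24727 vertices: link concatenates two tours via O(1) splits/joins of size <= 2*24727 (O(log n)); cut splits the tour at the two occurrences of the edge (O(log n)); connected compares BST roots (O(log n) to find the root). All O(log n) amortized.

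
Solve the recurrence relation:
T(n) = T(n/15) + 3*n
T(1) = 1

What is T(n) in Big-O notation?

Geometric series: 3*n*(1 + 1/15 + 1/15^2 + ...) = O(n). T(n) = O(n).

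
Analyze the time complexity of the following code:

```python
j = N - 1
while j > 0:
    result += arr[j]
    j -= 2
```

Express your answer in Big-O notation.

Time complexity: O(n).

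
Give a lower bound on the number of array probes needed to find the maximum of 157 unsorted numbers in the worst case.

Adversary: any unprobed cell could hold a value larger than everything seen so far. If fewer than 157 cells are probed, the adversary places the max in an unprobed cell. So all 157 cells must be examined; together with 157-1 comparisons this is tight.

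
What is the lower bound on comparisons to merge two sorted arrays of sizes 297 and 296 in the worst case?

Adversary: with |297 - 296| <= 1 the inputs can be fully interleaved so that every adjacent pair in the merged output comes from different arrays. Then each of the 592 adjacent pairs must be directly compared, or the algorithm cannot determine their relative order. Standard merge meets this bound.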